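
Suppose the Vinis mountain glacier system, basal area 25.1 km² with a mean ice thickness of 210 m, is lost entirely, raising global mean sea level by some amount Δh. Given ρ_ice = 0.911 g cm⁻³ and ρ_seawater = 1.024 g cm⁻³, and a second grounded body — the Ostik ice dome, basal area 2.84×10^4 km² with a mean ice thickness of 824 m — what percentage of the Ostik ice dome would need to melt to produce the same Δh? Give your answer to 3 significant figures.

Equal sea-level rise means equal mass of meltwater, i.e. equal mass of ice lost.
Ice mass of Vinis: 4.802×10^12 kg; ice mass of Ostik: 2.132×10^16 kg.
Fraction required = 4.802×10^12 / 2.132×10^16 = 2.25×10^-4 → 0.0225 %.

≈ 0.0225 %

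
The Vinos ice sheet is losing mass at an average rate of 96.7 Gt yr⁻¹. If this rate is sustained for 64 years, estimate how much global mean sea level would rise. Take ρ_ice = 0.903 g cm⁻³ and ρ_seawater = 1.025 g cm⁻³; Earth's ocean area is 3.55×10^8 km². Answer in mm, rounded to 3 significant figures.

≈ 17.0 mm

Total mass lost = 96.7 Gt/yr × 64 yr = 6189 Gt = 6.189×10^15 kg.
ρ_w = 1.025 g cm⁻³ = 1025 kg m⁻³, so water volume = 6.189×10^15 / 1025 = 6.038×10^12 m³.
Δh = 6.038×10^12 / 3.55×10^14 = 0.0170 m = 17.0 mm.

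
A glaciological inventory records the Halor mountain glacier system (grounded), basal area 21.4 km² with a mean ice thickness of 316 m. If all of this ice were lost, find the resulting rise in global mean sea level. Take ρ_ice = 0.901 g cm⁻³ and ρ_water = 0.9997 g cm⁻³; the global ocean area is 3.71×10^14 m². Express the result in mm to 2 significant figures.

Halor: ice volume = 21.4 km² × 316 m = 6.762 km³; 6.762 × (901/999.7) = 6.095 km³ of water.
Spread over 3.71×10^14 m² of ocean, Δh = 6.095×10^9 / 3.71×10^14 = 1.64×10^-5 m = 0.016 mm.

≈ 0.016 mm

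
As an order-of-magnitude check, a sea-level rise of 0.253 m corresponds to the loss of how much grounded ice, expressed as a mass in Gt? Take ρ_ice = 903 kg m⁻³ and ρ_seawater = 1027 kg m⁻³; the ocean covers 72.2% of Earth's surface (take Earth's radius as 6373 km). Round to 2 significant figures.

≈ 9.6×10^4 Gt

Required water volume = Δh × A = 0.253 m × 3.68×10^14 m² = 9.323×10^13 m³.
ρ_w = 1027 kg m⁻³, so the mass of water = 9.323×10^13 m³ × 1027 kg m⁻³ = 9.575×10^16 kg = 9.6×10^4 Gt (and the same mass of ice, by conservation).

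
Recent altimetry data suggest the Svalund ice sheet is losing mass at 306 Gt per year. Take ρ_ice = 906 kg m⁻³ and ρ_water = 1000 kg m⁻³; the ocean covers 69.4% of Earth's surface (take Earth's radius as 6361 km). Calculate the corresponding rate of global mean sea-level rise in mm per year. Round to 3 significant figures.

ρ_w = 1000 kg m⁻³. Annual water volume added = 306 Gt / ρ_w = 3.060×10^14 kg / 1000 kg m⁻³ = 3.060×10^11 m³.
Δh per year = 3.060×10^11 / 3.53×10^14 = 8.67×10^-4 m = 0.867 mm.

≈ 0.867 mm/yr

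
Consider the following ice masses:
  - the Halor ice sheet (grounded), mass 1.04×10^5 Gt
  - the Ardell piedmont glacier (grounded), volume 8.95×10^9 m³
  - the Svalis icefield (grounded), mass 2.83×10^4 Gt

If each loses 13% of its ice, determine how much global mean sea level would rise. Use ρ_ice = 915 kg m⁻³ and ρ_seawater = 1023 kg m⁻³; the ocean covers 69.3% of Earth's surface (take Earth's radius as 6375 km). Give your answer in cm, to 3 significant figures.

Halor: 0.13 × 1.04×10^5 Gt = 1.352×10^16 kg; dividing by ρ_w = 1023 kg m⁻³ gives 1.322×10^13 m³ of water.
Ardell: 0.13 × 8.95×10^9 m³ × (915/1023) = 1.041×10^9 m³ of water.
Svalis: 0.13 × 2.83×10^4 Gt = 3.679×10^15 kg; dividing by ρ_w = 1023 kg m⁻³ gives 3.596×10^12 m³ of water.
Total added water ≈ 1.681×10^13 m³ over 3.54×10^14 m² → Δh = 0.0475 m = 4.75 cm.

≈ 4.75 cm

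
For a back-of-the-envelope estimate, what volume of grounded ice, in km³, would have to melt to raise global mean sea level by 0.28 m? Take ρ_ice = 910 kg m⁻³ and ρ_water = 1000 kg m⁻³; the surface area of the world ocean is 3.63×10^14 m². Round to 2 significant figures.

≈ 1.1×10^5 km³

Required water volume = Δh × A = 0.28 m × 3.63×10^14 m² = 1.016×10^14 m³ = 1.016×10^5 km³.
Ice volume = water volume × ρ_w/ρ_ice = 1.016×10^5 × 1000/910 = 1.1×10^5 km³.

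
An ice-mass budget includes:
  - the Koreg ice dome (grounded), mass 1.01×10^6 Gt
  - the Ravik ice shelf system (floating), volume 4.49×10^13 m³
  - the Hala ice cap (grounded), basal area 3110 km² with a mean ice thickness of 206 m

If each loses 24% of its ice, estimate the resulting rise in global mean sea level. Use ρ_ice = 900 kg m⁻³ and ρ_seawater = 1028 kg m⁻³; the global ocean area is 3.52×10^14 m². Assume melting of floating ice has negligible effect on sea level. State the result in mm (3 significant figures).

≈ 670 mm

Koreg: 0.24 × 1.01×10^6 Gt = 2.424×10^17 kg; dividing by ρ_w = 1028 kg m⁻³ gives 2.358×10^14 m³ of water.
The Ravik ice shelf system is floating and already displaces its own weight of water, so its melt adds essentially nothing to sea level.
Hala: ice volume = 3110 km² × 206 m = 640.7 km³; 0.24 × 640.7 × (900/1028) = 134.6 km³ of water.
Total added water ≈ 2.359×10^14 m³ over 3.52×10^14 m² → Δh = 0.670 m = 670 mm.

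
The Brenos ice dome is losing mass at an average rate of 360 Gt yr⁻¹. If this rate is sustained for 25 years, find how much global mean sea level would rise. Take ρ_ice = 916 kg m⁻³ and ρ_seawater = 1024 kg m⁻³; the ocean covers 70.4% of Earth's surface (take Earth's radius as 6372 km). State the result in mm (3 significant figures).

Total mass lost = 360 Gt/yr × 25 yr = 9000 Gt = 9.000×10^15 kg.
ρ_w = 1024 kg m⁻³, so water volume = 9.000×10^15 / 1024 = 8.789×10^12 m³.
Δh = 8.789×10^12 / 3.59×10^14 = 0.0245 m = 24.5 mm.

≈ 24.5 mm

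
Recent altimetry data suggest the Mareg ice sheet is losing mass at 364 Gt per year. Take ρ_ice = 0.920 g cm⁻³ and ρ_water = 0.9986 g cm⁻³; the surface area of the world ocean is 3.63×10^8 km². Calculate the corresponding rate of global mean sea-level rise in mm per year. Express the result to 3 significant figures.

≈ 1.00 mm/yr

ρ_w = 0.9986 g cm⁻³ = 998.6 kg m⁻³. Annual water volume added = 364 Gt / ρ_w = 3.640×10^14 kg / 998.6 kg m⁻³ = 3.645×10^11 m³.
Δh per year = 3.645×10^11 / 3.63×10^14 = 1.00×10^-3 m = 1.00 mm.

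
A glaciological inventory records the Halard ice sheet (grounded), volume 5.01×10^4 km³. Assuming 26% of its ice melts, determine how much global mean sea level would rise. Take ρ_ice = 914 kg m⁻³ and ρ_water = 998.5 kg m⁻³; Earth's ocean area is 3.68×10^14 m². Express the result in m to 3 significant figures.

Halard: 0.26 × 5.01×10^4 km³ × (914/998.5) = 1.192×10^4 km³ of water.
Spread over 3.68×10^14 m² of ocean, Δh = 1.192×10^13 / 3.68×10^14 = 0.0324 m.

≈ 0.0324 m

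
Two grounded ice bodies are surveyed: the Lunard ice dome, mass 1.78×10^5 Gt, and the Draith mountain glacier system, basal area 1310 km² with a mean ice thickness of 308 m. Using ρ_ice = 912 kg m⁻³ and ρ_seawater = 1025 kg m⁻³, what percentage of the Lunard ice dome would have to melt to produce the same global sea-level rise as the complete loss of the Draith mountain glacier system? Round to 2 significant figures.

Equal sea-level rise means equal mass of meltwater, i.e. equal mass of ice lost.
Ice mass of Draith: 3.680×10^14 kg; ice mass of Lunard: 1.780×10^17 kg.
Fraction required = 3.680×10^14 / 1.780×10^17 = 2.07×10^-3 → 0.21 %.

≈ 0.21 %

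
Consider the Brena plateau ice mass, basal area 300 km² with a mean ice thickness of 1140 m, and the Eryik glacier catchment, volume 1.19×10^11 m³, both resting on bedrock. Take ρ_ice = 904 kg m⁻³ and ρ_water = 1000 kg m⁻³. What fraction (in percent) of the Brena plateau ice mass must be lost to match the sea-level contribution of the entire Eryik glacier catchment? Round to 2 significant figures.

Equal sea-level rise means equal mass of meltwater, i.e. equal mass of ice lost.
Ice mass of Eryik: 1.076×10^14 kg; ice mass of Brena: 3.092×10^14 kg.
Fraction required = 1.076×10^14 / 3.092×10^14 = 0.348 → 35 %.

≈ 35 %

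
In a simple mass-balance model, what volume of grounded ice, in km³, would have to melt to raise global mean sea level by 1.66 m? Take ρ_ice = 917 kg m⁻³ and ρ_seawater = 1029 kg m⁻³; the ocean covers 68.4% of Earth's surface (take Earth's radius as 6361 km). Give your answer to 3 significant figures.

Required water volume = Δh × A = 1.66 m × 3.48×10^14 m² = 5.773×10^14 m³ = 5.773×10^5 km³.
Ice volume = water volume × ρ_w/ρ_ice = 5.773×10^5 × 1029/917 = 6.48×10^5 km³.

≈ 6.48×10^5 km³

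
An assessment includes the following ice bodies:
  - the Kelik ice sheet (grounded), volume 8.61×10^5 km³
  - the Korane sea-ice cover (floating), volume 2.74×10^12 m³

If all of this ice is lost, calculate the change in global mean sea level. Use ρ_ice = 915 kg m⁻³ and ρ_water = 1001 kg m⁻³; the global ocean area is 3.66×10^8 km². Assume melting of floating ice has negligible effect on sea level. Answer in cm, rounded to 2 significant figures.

Kelik: 8.61×10^5 km³ × (915/1001) = 7.870×10^5 km³ of water.
The Korane sea-ice cover is floating and already displaces its own weight of water, so its melt adds essentially nothing to sea level.
Total added water ≈ 7.870×10^14 m³ over 3.66×10^14 m² → Δh = 2.15 m = 220 cm.

≈ 220 cm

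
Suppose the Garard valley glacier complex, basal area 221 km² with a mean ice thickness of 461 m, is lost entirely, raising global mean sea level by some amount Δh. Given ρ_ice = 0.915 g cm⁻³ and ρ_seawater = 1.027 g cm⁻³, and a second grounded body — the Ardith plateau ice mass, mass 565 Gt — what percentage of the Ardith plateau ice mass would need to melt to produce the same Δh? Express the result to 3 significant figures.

Equal sea-level rise means equal mass of meltwater, i.e. equal mass of ice lost.
Ice mass of Garard: 9.322×10^13 kg; ice mass of Ardith: 5.650×10^14 kg.
Fraction required = 9.322×10^13 / 5.650×10^14 = 0.165 → 16.5 %.

≈ 16.5 %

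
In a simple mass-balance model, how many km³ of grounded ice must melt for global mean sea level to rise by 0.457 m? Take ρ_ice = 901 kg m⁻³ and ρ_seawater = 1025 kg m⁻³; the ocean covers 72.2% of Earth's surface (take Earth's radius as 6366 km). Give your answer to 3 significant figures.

≈ 1.91×10^5 km³

Required water volume = Δh × A = 0.457 m × 3.68×10^14 m² = 1.680×10^14 m³ = 1.680×10^5 km³.
Ice volume = water volume × ρ_w/ρ_ice = 1.680×10^5 × 1025/901 = 1.91×10^5 km³.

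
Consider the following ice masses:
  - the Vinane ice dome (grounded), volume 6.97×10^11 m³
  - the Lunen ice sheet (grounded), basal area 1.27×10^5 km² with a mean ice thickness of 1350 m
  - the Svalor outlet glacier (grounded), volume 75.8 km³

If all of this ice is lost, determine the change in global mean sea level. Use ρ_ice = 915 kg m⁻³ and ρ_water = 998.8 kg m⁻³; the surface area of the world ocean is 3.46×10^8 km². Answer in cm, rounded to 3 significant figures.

Vinane: 6.97×10^11 m³ × (915/998.8) = 6.385×10^11 m³ of water.
Lunen: ice volume = 1.27×10^5 km² × 1350 m = 1.714×10^5 km³; 1.714×10^5 × (915/998.8) = 1.571×10^5 km³ of water.
Svalor: 75.8 km³ × (915/998.8) = 69.44 km³ of water.
Total added water ≈ 1.578×10^14 m³ over 3.46×10^14 m² → Δh = 0.456 m = 45.6 cm.

≈ 45.6 cm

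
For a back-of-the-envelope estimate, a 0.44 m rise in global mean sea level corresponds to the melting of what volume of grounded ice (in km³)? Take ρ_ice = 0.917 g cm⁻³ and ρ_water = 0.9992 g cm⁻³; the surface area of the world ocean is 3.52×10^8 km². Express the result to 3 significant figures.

≈ 1.69×10^5 km³

Required water volume = Δh × A = 0.44 m × 3.52×10^14 m² = 1.549×10^14 m³ = 1.549×10^5 km³.
Ice volume = water volume × ρ_w/ρ_ice = 1.549×10^5 × 999.2/917 = 1.69×10^5 km³.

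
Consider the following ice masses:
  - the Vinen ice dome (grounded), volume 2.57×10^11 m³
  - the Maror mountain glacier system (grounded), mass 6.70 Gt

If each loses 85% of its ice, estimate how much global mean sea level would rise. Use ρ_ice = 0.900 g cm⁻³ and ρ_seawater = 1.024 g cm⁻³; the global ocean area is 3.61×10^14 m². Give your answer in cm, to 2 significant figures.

Vinen: 0.85 × 2.57×10^11 m³ × (900/1024) = 1.920×10^11 m³ of water.
Maror: 0.85 × 6.70 Gt = 5.695×10^12 kg; dividing by ρ_w = 1.024 g cm⁻³ = 1024 kg m⁻³ gives 5.562×10^9 m³ of water.
Total added water ≈ 1.976×10^11 m³ over 3.61×10^14 m² → Δh = 5.47×10^-4 m = 0.055 cm.

≈ 0.055 cm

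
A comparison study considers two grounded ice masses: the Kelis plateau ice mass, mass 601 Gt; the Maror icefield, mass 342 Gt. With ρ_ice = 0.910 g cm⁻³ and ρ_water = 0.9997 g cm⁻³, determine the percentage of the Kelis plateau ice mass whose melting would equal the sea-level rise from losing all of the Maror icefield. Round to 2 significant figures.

Equal sea-level rise means equal mass of meltwater, i.e. equal mass of ice lost.
Ice mass of Maror: 3.420×10^14 kg; ice mass of Kelis: 6.010×10^14 kg.
Fraction required = 3.420×10^14 / 6.010×10^14 = 0.569 → 57 %.

≈ 57 %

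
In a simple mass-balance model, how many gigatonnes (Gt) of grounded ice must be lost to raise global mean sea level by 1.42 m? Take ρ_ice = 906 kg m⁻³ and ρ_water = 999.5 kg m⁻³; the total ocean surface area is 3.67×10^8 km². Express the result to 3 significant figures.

≈ 5.21×10^5 Gt

Required water volume = Δh × A = 1.42 m × 3.67×10^14 m² = 5.211×10^14 m³.
ρ_w = 999.5 kg m⁻³, so the mass of water = 5.211×10^14 m³ × 999.5 kg m⁻³ = 5.209×10^17 kg = 5.21×10^5 Gt (and the same mass of ice, by conservation).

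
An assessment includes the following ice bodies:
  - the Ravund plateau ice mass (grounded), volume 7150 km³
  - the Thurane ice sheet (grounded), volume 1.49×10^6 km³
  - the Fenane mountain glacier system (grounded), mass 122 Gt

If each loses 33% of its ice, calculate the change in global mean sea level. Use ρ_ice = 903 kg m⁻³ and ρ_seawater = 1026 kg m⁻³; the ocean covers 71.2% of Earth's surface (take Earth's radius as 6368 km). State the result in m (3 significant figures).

≈ 1.20 m

Ravund: 0.33 × 7150 km³ × (903/1026) = 2077 km³ of water.
Thurane: 0.33 × 1.49×10^6 km³ × (903/1026) = 4.328×10^5 km³ of water.
Fenane: 0.33 × 122 Gt = 4.026×10^13 kg; dividing by ρ_w = 1026 kg m⁻³ gives 3.924×10^10 m³ of water.
Total added water ≈ 4.349×10^14 m³ over 3.63×10^14 m² → Δh = 1.20 m.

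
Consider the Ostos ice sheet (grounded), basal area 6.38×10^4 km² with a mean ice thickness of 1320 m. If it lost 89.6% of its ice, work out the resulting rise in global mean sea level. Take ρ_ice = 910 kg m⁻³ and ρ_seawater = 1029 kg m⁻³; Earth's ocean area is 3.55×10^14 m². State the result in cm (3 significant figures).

Ostos: ice volume = 6.38×10^4 km² × 1320 m = 8.422×10^4 km³; 0.896 × 8.422×10^4 × (910/1029) = 6.673×10^4 km³ of water.
Spread over 3.55×10^14 m² of ocean, Δh = 6.673×10^13 / 3.55×10^14 = 0.188 m = 18.8 cm.

≈ 18.8 cm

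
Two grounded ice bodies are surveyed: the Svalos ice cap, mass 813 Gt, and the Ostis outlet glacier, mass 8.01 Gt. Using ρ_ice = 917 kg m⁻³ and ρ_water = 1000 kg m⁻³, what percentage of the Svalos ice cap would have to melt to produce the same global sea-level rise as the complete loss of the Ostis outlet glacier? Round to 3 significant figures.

Equal sea-level rise means equal mass of meltwater, i.e. equal mass of ice lost.
Ice mass of Ostis: 8.010×10^12 kg; ice mass of Svalos: 8.130×10^14 kg.
Fraction required = 8.010×10^12 / 8.130×10^14 = 9.85×10^-3 → 0.985 %.

≈ 0.985 %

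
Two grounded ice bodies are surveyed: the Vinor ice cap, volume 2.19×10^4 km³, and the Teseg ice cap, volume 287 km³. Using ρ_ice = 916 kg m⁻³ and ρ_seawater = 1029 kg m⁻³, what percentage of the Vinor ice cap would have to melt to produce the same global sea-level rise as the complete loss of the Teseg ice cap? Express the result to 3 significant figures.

≈ 1.31 %

Equal sea-level rise means equal mass of meltwater, i.e. equal mass of ice lost.
Ice mass of Teseg: 2.629×10^14 kg; ice mass of Vinor: 2.006×10^16 kg.
Fraction required = 2.629×10^14 / 2.006×10^16 = 0.0131 → 1.31 %.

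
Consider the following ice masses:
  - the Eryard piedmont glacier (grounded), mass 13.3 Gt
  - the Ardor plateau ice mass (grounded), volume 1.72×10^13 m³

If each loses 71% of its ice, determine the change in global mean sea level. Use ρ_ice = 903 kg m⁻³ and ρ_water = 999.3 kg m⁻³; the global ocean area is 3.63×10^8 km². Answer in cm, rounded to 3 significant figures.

≈ 3.04 cm

Eryard: 0.71 × 13.3 Gt = 9.443×10^12 kg; dividing by ρ_w = 999.3 kg m⁻³ gives 9.450×10^9 m³ of water.
Ardor: 0.71 × 1.72×10^13 m³ × (903/999.3) = 1.104×10^13 m³ of water.
Total added water ≈ 1.104×10^13 m³ over 3.63×10^14 m² → Δh = 0.0304 m = 3.04 cm.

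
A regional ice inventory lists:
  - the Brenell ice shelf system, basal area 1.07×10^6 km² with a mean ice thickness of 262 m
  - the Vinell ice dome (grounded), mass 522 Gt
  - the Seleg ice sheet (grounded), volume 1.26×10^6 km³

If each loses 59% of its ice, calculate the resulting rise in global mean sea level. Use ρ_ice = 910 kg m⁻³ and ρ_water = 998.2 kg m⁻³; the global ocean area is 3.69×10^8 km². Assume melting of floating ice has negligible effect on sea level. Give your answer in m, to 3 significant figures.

The Brenell ice shelf system is floating and already displaces its own weight of water, so its melt adds essentially nothing to sea level.
Vinell: 0.59 × 522 Gt = 3.080×10^14 kg; dividing by ρ_w = 998.2 kg m⁻³ gives 3.085×10^11 m³ of water.
Seleg: 0.59 × 1.26×10^6 km³ × (910/998.2) = 6.777×10^5 km³ of water.
Total added water ≈ 6.780×10^14 m³ over 3.69×10^14 m² → Δh = 1.84 m.

≈ 1.84 m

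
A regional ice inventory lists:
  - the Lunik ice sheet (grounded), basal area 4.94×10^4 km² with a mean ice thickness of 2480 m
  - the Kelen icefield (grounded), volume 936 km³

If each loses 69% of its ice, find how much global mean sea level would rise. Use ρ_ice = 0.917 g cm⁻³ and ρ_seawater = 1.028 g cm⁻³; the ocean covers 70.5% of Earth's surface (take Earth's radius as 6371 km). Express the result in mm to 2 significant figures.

≈ 210 mm

Lunik: ice volume = 4.94×10^4 km² × 2480 m = 1.225×10^5 km³; 0.69 × 1.225×10^5 × (917/1028) = 7.541×10^4 km³ of water.
Kelen: 0.69 × 936 km³ × (917/1028) = 576.1 km³ of water.
Total added water ≈ 7.598×10^13 m³ over 3.60×10^14 m² → Δh = 0.211 m = 210 mm.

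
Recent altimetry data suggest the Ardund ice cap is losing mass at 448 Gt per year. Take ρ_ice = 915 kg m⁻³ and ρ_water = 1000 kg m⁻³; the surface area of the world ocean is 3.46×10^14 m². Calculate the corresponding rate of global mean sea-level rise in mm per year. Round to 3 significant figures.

ρ_w = 1000 kg m⁻³. Annual water volume added = 448 Gt / ρ_w = 4.480×10^14 kg / 1000 kg m⁻³ = 4.480×10^11 m³.
Δh per year = 4.480×10^11 / 3.46×10^14 = 1.29×10^-3 m = 1.29 mm.

≈ 1.29 mm/yr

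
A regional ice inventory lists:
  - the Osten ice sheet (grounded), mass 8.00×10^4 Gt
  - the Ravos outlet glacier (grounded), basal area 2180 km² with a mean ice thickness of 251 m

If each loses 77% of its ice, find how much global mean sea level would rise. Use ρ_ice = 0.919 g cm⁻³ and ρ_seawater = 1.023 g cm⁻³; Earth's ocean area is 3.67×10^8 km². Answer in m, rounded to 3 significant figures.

≈ 0.165 m

Osten: 0.77 × 8.00×10^4 Gt = 6.160×10^16 kg; dividing by ρ_w = 1.023 g cm⁻³ = 1023 kg m⁻³ gives 6.022×10^13 m³ of water.
Ravos: ice volume = 2180 km² × 251 m = 547.2 km³; 0.77 × 547.2 × (919/1023) = 378.5 km³ of water.
Total added water ≈ 6.059×10^13 m³ over 3.67×10^14 m² → Δh = 0.165 m.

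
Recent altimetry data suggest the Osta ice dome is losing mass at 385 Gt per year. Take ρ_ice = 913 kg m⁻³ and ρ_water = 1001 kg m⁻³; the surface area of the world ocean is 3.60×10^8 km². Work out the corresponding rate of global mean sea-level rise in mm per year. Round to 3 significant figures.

≈ 1.07 mm/yr

ρ_w = 1001 kg m⁻³. Annual water volume added = 385 Gt / ρ_w = 3.850×10^14 kg / 1001 kg m⁻³ = 3.846×10^11 m³.
Δh per year = 3.846×10^11 / 3.60×10^14 = 1.07×10^-3 m = 1.07 mm.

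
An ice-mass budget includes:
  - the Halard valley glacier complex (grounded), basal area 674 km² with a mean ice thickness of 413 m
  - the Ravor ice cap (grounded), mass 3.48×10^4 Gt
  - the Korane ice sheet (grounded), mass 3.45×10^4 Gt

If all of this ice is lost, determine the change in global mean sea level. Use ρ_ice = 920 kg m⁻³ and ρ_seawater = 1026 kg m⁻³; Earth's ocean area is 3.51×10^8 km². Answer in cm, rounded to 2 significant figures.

Halard: ice volume = 674 km² × 413 m = 278.4 km³; 278.4 × (920/1026) = 249.6 km³ of water.
Ravor: 3.48×10^4 Gt = 3.480×10^16 kg; dividing by ρ_w = 1026 kg m⁻³ gives 3.392×10^13 m³ of water.
Korane: 3.45×10^4 Gt = 3.450×10^16 kg; dividing by ρ_w = 1026 kg m⁻³ gives 3.363×10^13 m³ of water.
Total added water ≈ 6.779×10^13 m³ over 3.51×10^14 m² → Δh = 0.193 m = 19 cm.

≈ 19 cm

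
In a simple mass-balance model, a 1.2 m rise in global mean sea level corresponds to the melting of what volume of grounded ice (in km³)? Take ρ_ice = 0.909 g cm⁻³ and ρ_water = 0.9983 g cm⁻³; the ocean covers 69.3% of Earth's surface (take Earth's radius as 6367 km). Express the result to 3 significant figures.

≈ 4.65×10^5 km³

Required water volume = Δh × A = 1.2 m × 3.53×10^14 m² = 4.236×10^14 m³ = 4.236×10^5 km³.
Ice volume = water volume × ρ_w/ρ_ice = 4.236×10^5 × 998.3/909 = 4.65×10^5 km³.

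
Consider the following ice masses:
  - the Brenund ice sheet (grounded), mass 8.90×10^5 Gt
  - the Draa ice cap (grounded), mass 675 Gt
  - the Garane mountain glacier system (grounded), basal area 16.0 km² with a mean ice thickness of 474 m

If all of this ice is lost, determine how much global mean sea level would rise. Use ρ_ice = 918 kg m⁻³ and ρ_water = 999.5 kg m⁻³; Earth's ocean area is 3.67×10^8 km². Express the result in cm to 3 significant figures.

≈ 243 cm

Brenund: 8.90×10^5 Gt = 8.900×10^17 kg; dividing by ρ_w = 999.5 kg m⁻³ gives 8.904×10^14 m³ of water.
Draa: 675 Gt = 6.750×10^14 kg; dividing by ρ_w = 999.5 kg m⁻³ gives 6.753×10^11 m³ of water.
Garane: ice volume = 16.0 km² × 474 m = 7.584 km³; 7.584 × (918/999.5) = 6.966 km³ of water.
Total added water ≈ 8.911×10^14 m³ over 3.67×10^14 m² → Δh = 2.43 m = 243 cm.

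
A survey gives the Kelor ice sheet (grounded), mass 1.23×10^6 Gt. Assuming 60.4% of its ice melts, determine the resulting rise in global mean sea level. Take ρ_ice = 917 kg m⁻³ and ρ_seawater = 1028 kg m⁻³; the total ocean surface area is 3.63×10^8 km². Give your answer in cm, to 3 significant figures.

≈ 199 cm

Kelor: 0.604 × 1.23×10^6 Gt = 7.429×10^17 kg; dividing by ρ_w = 1028 kg m⁻³ gives 7.227×10^14 m³ of water.
Spread over 3.63×10^14 m² of ocean, Δh = 7.227×10^14 / 3.63×10^14 = 1.99 m = 199 cm.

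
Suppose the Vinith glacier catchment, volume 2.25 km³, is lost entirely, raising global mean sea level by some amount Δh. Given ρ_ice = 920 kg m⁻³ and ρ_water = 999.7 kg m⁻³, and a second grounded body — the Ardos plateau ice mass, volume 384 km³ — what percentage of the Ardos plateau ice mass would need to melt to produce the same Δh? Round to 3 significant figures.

Equal sea-level rise means equal mass of meltwater, i.e. equal mass of ice lost.
Ice mass of Vinith: 2.070×10^12 kg; ice mass of Ardos: 3.533×10^14 kg.
Fraction required = 2.070×10^12 / 3.533×10^14 = 5.86×10^-3 → 0.586 %.

≈ 0.586 %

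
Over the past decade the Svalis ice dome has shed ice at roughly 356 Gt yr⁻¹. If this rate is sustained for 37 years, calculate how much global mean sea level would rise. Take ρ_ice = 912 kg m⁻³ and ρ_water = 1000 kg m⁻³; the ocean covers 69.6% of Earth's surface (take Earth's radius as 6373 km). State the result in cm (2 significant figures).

≈ 3.7 cm

Total mass lost = 356 Gt/yr × 37 yr = 1.317×10^4 Gt = 1.317×10^16 kg.
ρ_w = 1000 kg m⁻³, so water volume = 1.317×10^16 / 1000 = 1.317×10^13 m³.
Δh = 1.317×10^13 / 3.55×10^14 = 0.0371 m = 3.7 cm.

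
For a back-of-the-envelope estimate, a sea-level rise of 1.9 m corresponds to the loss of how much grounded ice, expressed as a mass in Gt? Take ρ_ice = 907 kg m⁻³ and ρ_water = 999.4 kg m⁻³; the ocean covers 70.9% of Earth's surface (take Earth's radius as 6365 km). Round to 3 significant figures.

Required water volume = Δh × A = 1.9 m × 3.61×10^14 m² = 6.858×10^14 m³.
ρ_w = 999.4 kg m⁻³, so the mass of water = 6.858×10^14 m³ × 999.4 kg m⁻³ = 6.854×10^17 kg = 6.85×10^5 Gt (and the same mass of ice, by conservation).

≈ 6.85×10^5 Gt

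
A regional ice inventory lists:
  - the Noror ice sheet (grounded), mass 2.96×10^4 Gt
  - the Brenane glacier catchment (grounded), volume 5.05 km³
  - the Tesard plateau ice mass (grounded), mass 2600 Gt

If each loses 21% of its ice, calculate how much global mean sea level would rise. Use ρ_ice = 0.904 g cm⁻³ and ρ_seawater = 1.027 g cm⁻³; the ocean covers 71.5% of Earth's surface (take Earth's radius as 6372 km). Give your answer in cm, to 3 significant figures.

Noror: 0.21 × 2.96×10^4 Gt = 6.216×10^15 kg; dividing by ρ_w = 1.027 g cm⁻³ = 1027 kg m⁻³ gives 6.053×10^12 m³ of water.
Brenane: 0.21 × 5.05 km³ × (904/1027) = 0.9335 km³ of water.
Tesard: 0.21 × 2600 Gt = 5.460×10^14 kg; dividing by ρ_w = 1027 kg m⁻³ gives 5.316×10^11 m³ of water.
Total added water ≈ 6.585×10^12 m³ over 3.65×10^14 m² → Δh = 0.0181 m = 1.81 cm.

≈ 1.81 cm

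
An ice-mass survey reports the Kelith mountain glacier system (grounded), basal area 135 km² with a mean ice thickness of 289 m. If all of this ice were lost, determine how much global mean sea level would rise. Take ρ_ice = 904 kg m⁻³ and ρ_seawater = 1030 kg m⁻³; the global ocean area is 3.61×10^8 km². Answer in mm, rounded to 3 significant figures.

Kelith: ice volume = 135 km² × 289 m = 39.02 km³; 39.02 × (904/1030) = 34.24 km³ of water.
Spread over 3.61×10^14 m² of ocean, Δh = 3.424×10^10 / 3.61×10^14 = 9.49×10^-5 m = 0.0949 mm.

≈ 0.0949 mm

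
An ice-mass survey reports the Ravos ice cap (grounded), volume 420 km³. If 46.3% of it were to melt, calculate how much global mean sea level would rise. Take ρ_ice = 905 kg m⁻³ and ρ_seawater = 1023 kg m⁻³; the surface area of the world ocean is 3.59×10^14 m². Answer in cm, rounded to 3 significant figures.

≈ 0.0479 cm

Ravos: 0.463 × 420 km³ × (905/1023) = 172.0 km³ of water.
Spread over 3.59×10^14 m² of ocean, Δh = 1.720×10^11 / 3.59×10^14 = 4.79×10^-4 m = 0.0479 cm.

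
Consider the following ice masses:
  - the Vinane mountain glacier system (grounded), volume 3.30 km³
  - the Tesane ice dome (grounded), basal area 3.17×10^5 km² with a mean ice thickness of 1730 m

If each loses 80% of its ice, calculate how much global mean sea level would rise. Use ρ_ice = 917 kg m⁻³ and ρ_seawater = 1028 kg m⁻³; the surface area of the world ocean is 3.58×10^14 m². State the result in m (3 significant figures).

≈ 1.09 m

Vinane: 0.8 × 3.30 km³ × (917/1028) = 2.355 km³ of water.
Tesane: ice volume = 3.17×10^5 km² × 1730 m = 5.484×10^5 km³; 0.8 × 5.484×10^5 × (917/1028) = 3.914×10^5 km³ of water.
Total added water ≈ 3.914×10^14 m³ over 3.58×10^14 m² → Δh = 1.09 m.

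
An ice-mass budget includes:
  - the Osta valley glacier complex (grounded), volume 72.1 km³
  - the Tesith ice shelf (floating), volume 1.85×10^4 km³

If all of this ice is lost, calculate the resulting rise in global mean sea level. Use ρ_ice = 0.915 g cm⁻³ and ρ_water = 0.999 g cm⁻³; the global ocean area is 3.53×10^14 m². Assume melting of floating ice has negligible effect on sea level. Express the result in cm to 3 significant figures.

Osta: 72.1 km³ × (915/999) = 66.04 km³ of water.
The Tesith ice shelf is floating and already displaces its own weight of water, so its melt adds essentially nothing to sea level.
Total added water ≈ 6.604×10^10 m³ over 3.53×10^14 m² → Δh = 1.87×10^-4 m = 0.0187 cm.

≈ 0.0187 cm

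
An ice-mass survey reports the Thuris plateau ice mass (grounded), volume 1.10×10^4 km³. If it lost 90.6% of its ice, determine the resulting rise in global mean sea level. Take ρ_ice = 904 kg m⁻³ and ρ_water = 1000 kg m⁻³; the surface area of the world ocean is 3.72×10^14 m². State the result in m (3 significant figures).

Thuris: 0.906 × 1.10×10^4 km³ × (904/1000) = 9009 km³ of water.
Spread over 3.72×10^14 m² of ocean, Δh = 9.009×10^12 / 3.72×10^14 = 0.0242 m.

≈ 0.0242 m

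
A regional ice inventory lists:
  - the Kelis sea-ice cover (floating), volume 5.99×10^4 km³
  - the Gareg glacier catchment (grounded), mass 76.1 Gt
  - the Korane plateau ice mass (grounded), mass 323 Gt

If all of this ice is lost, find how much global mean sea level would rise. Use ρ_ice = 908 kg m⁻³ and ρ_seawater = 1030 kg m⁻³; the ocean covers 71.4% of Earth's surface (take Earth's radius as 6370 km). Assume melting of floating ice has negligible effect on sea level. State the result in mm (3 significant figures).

≈ 1.06 mm

The Kelis sea-ice cover is floating and already displaces its own weight of water, so its melt adds essentially nothing to sea level.
Gareg: 76.1 Gt = 7.610×10^13 kg; dividing by ρ_w = 1030 kg m⁻³ gives 7.388×10^10 m³ of water.
Korane: 323 Gt = 3.230×10^14 kg; dividing by ρ_w = 1030 kg m⁻³ gives 3.136×10^11 m³ of water.
Total added water ≈ 3.875×10^11 m³ over 3.64×10^14 m² → Δh = 1.06×10^-3 m = 1.06 mm.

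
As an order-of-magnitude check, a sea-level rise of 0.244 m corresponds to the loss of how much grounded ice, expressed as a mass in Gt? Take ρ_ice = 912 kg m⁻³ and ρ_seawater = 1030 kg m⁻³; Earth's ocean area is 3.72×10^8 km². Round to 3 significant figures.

Required water volume = Δh × A = 0.244 m × 3.72×10^14 m² = 9.077×10^13 m³.
ρ_w = 1030 kg m⁻³, so the mass of water = 9.077×10^13 m³ × 1030 kg m⁻³ = 9.349×10^16 kg = 9.35×10^4 Gt (and the same mass of ice, by conservation).

≈ 9.35×10^4 Gt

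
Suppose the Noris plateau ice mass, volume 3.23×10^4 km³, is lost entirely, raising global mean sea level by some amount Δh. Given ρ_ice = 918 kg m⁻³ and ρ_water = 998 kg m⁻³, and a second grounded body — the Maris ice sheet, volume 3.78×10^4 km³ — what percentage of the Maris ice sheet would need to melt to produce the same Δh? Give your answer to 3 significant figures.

Equal sea-level rise means equal mass of meltwater, i.e. equal mass of ice lost.
Ice mass of Noris: 2.965×10^16 kg; ice mass of Maris: 3.470×10^16 kg.
Fraction required = 2.965×10^16 / 3.470×10^16 = 0.854 → 85.4 %.

≈ 85.4 %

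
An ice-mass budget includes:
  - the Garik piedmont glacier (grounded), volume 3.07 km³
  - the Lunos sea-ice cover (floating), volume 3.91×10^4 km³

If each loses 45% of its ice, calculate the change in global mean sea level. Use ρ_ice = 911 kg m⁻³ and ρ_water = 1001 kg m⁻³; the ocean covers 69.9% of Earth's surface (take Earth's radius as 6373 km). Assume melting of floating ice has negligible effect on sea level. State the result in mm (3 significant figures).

Garik: 0.45 × 3.07 km³ × (911/1001) = 1.257 km³ of water.
The Lunos sea-ice cover is floating and already displaces its own weight of water, so its melt adds essentially nothing to sea level.
Total added water ≈ 1.257×10^9 m³ over 3.57×10^14 m² → Δh = 3.52×10^-6 m = 3.52×10^-3 mm.

≈ 3.52×10^-3 mm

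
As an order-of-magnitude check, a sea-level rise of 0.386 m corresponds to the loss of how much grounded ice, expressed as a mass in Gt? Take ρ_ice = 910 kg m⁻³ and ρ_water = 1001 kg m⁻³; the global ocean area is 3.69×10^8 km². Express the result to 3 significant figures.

Required water volume = Δh × A = 0.386 m × 3.69×10^14 m² = 1.424×10^14 m³.
ρ_w = 1001 kg m⁻³, so the mass of water = 1.424×10^14 m³ × 1001 kg m⁻³ = 1.426×10^17 kg = 1.43×10^5 Gt (and the same mass of ice, by conservation).

≈ 1.43×10^5 Gt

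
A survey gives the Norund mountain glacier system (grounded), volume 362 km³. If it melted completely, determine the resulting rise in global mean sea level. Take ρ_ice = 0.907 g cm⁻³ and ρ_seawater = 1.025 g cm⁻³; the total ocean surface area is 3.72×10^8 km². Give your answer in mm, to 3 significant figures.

≈ 0.861 mm

Norund: 362 km³ × (907/1025) = 320.3 km³ of water.
Spread over 3.72×10^14 m² of ocean, Δh = 3.203×10^11 / 3.72×10^14 = 8.61×10^-4 m = 0.861 mm.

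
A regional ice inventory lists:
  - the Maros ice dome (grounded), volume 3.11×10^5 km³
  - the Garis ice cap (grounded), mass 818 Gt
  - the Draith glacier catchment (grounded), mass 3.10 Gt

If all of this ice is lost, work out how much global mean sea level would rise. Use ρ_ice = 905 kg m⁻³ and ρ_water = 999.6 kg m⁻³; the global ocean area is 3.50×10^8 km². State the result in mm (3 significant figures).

Maros: 3.11×10^5 km³ × (905/999.6) = 2.816×10^5 km³ of water.
Garis: 818 Gt = 8.180×10^14 kg; dividing by ρ_w = 999.6 kg m⁻³ gives 8.183×10^11 m³ of water.
Draith: 3.10 Gt = 3.100×10^12 kg; dividing by ρ_w = 999.6 kg m⁻³ gives 3.101×10^9 m³ of water.
Total added water ≈ 2.824×10^14 m³ over 3.50×10^14 m² → Δh = 0.807 m = 807 mm.

≈ 807 mm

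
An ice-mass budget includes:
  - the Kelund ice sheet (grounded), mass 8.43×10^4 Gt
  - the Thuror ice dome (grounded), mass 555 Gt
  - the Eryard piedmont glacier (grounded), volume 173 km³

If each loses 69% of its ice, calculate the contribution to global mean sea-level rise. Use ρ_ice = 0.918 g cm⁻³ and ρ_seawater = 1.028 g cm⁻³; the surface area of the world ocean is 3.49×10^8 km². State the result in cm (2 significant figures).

≈ 16 cm

Kelund: 0.69 × 8.43×10^4 Gt = 5.817×10^16 kg; dividing by ρ_w = 1.028 g cm⁻³ = 1028 kg m⁻³ gives 5.658×10^13 m³ of water.
Thuror: 0.69 × 555 Gt = 3.830×10^14 kg; dividing by ρ_w = 1028 kg m⁻³ gives 3.725×10^11 m³ of water.
Eryard: 0.69 × 173 km³ × (918/1028) = 106.6 km³ of water.
Total added water ≈ 5.706×10^13 m³ over 3.49×10^14 m² → Δh = 0.164 m = 16 cm.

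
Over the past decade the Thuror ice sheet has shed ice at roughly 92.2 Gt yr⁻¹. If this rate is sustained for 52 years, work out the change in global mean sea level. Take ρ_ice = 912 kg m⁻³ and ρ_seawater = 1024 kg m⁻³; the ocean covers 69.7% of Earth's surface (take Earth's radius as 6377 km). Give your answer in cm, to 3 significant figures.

≈ 1.31 cm

Total mass lost = 92.2 Gt/yr × 52 yr = 4794 Gt = 4.794×10^15 kg.
ρ_w = 1024 kg m⁻³, so water volume = 4.794×10^15 / 1024 = 4.682×10^12 m³.
Δh = 4.682×10^12 / 3.56×10^14 = 0.0131 m = 1.31 cm.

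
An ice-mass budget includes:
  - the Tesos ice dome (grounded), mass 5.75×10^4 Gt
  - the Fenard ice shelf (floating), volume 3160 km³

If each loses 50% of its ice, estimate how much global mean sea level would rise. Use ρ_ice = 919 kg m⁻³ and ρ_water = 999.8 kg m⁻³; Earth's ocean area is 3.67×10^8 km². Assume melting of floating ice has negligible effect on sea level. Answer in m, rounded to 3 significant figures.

≈ 0.0784 m

Tesos: 0.5 × 5.75×10^4 Gt = 2.875×10^16 kg; dividing by ρ_w = 999.8 kg m⁻³ gives 2.876×10^13 m³ of water.
The Fenard ice shelf is floating and already displaces its own weight of water, so its melt adds essentially nothing to sea level.
Total added water ≈ 2.876×10^13 m³ over 3.67×10^14 m² → Δh = 0.0784 m.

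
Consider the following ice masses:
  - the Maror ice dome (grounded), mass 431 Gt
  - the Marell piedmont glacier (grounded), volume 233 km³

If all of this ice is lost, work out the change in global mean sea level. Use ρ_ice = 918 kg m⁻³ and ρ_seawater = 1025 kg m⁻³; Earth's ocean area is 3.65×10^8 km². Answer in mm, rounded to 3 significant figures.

≈ 1.72 mm

Maror: 431 Gt = 4.310×10^14 kg; dividing by ρ_w = 1025 kg m⁻³ gives 4.205×10^11 m³ of water.
Marell: 233 km³ × (918/1025) = 208.7 km³ of water.
Total added water ≈ 6.292×10^11 m³ over 3.65×10^14 m² → Δh = 1.72×10^-3 m = 1.72 mm.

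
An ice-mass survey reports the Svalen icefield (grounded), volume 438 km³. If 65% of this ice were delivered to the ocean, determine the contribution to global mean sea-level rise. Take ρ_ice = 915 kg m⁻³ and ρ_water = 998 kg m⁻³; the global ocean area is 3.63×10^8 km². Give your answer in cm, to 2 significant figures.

Svalen: 0.65 × 438 km³ × (915/998) = 261.0 km³ of water.
Spread over 3.63×10^14 m² of ocean, Δh = 2.610×10^11 / 3.63×10^14 = 7.19×10^-4 m = 0.072 cm.

≈ 0.072 cm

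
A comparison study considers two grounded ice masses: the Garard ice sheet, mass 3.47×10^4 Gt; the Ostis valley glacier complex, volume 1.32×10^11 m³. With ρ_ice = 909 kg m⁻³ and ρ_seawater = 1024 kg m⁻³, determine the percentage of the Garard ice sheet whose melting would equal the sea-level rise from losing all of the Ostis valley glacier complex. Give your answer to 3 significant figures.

Equal sea-level rise means equal mass of meltwater, i.e. equal mass of ice lost.
Ice mass of Ostis: 1.200×10^14 kg; ice mass of Garard: 3.470×10^16 kg.
Fraction required = 1.200×10^14 / 3.470×10^16 = 3.46×10^-3 → 0.346 %.

≈ 0.346 %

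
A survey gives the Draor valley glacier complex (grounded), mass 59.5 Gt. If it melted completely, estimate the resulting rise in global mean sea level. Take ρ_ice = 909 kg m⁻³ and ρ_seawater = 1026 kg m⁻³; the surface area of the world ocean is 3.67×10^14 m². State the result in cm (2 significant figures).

≈ 0.016 cm

Draor: 59.5 Gt = 5.950×10^13 kg; dividing by ρ_w = 1026 kg m⁻³ gives 5.799×10^10 m³ of water.
Spread over 3.67×10^14 m² of ocean, Δh = 5.799×10^10 / 3.67×10^14 = 1.58×10^-4 m = 0.016 cm.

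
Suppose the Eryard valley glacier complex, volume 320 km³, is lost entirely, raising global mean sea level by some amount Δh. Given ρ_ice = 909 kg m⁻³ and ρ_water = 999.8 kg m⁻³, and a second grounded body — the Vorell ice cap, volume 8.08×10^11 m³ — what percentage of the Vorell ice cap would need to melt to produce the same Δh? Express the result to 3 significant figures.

Equal sea-level rise means equal mass of meltwater, i.e. equal mass of ice lost.
Ice mass of Eryard: 2.909×10^14 kg; ice mass of Vorell: 7.345×10^14 kg.
Fraction required = 2.909×10^14 / 7.345×10^14 = 0.396 → 39.6 %.

≈ 39.6 %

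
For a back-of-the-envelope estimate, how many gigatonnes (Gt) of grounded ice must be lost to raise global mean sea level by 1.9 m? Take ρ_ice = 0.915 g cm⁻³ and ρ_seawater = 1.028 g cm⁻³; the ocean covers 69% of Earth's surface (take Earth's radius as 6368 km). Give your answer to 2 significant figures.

≈ 6.9×10^5 Gt

Required water volume = Δh × A = 1.9 m × 3.52×10^14 m² = 6.681×10^14 m³.
ρ_w = 1.028 g cm⁻³ = 1028 kg m⁻³, so the mass of water = 6.681×10^14 m³ × 1028 kg m⁻³ = 6.868×10^17 kg = 6.9×10^5 Gt (and the same mass of ice, by conservation).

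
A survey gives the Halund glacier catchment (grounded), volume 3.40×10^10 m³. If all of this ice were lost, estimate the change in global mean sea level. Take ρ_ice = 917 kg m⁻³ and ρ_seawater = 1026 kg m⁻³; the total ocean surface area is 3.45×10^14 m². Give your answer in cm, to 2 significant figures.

≈ 8.8×10^-3 cm

Halund: 3.40×10^10 m³ × (917/1026) = 3.039×10^10 m³ of water.
Spread over 3.45×10^14 m² of ocean, Δh = 3.039×10^10 / 3.45×10^14 = 8.81×10^-5 m = 8.8×10^-3 cm.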